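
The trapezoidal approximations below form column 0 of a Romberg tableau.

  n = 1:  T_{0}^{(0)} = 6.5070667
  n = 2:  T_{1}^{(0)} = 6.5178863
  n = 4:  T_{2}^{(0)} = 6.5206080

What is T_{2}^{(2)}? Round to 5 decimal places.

6.52152

Richardson extrapolation on the trapezoidal column (denominator 4−1=3):
T_{1}^{(1)} = 6.5178863 + (6.5178863 − 6.5070667)/3 = 6.5214928
T_{2}^{(1)} = (4·6.5206080 − 6.5178863) / 3 = 6.5215152
T_{2}^{(2)} = (16·6.5215152 − 6.5214928) / 15 = 6.5215167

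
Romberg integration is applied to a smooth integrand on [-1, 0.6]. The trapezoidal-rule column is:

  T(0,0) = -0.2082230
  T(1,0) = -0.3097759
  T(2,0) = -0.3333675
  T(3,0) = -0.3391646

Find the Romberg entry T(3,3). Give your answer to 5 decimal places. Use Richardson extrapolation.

Richardson extrapolation on the trapezoidal column (denominator 4−1=3):
T(1,1) = -0.3097759 + (-0.3097759 − (-0.2082230))/3 = -0.3436269
T(2,1) = (4·(-0.3333675) − (-0.3097759)) / 3 = -0.3412314
T(3,1) = (4·(-0.3391646) − (-0.3333675)) / 3 = -0.3410970
T(2,2) = (16·(-0.3412314) − (-0.3436269)) / 15 = -0.3410717
T(3,2) = -0.3410970 + (-0.3410970 − (-0.3412314))/15 = -0.3410880
T(3,3) = (64·(-0.3410880) − (-0.3410717)) / 63 = -0.3410883

-0.34109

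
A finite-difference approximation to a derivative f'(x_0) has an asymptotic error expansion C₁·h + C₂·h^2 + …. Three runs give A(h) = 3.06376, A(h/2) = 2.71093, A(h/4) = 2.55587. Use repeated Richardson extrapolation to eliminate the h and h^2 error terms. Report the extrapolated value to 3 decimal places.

First eliminate the h term (factor 2^1 = 2):
  B₁ = (2·2.71093 − 3.06376)/1 = 2.35810
  B₂ = (2·2.55587 − 2.71093)/1 = 2.40081
Then eliminate the h^2 term (factor 2^2 = 4):
  (4·2.40081 − 2.35810)/3 = 2.41505

2.415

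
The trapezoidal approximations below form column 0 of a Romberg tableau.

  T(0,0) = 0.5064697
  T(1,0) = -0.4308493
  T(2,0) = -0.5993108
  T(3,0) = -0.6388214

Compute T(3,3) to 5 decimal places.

Richardson extrapolation on the trapezoidal column (denominator 4−1=3):
T(1,1) = -0.4308493 + (-0.4308493 − 0.5064697)/3 = -0.7432890
T(2,1) = (4·(-0.5993108) − (-0.4308493)) / 3 = -0.6554646
T(3,1) = -0.6388214 + (-0.6388214 − (-0.5993108))/3 = -0.6519916
T(2,2) = -0.6554646 + (-0.6554646 − (-0.7432890))/15 = -0.6496096
T(3,2) = -0.6519916 + (-0.6519916 − (-0.6554646))/15 = -0.6517601
T(3,3) = -0.6517601 + (-0.6517601 − (-0.6496096))/63 = -0.6517942

-0.65179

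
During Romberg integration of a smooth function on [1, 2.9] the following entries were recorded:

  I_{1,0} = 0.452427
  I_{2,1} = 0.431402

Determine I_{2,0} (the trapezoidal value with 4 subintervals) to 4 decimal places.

From I_{2,1} = (4·I_{2,0} − I_{1,0})/3, solve for I_{2,0}:
4·I_{2,0} = 3·0.431402 + 0.452427 = 1.746633
I_{2,0} = 0.436658

0.4367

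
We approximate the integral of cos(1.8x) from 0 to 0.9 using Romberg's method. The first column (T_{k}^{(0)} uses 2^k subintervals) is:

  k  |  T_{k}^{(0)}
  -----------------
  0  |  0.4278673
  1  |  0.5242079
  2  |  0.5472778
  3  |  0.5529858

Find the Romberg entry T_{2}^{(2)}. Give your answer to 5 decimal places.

T_{1}^{(1)} = 0.5242079 + (0.5242079 − 0.4278673)/3 = 0.5563214
T_{2}^{(1)} = (4·0.5472778 − 0.5242079) / 3 = 0.5549678
T_{2}^{(2)} = (16·0.5549678 − 0.5563214) / 15 = 0.5548776

0.55488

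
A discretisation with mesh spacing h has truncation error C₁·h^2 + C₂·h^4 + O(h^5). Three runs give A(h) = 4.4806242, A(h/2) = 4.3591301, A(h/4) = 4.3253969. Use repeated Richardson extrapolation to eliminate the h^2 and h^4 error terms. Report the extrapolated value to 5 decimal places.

4.31385

First eliminate the h^2 term (factor 2^2 = 4):
  B₁ = (4·4.3591301 − 4.4806242)/3 = 4.3186321
  B₂ = (4·4.3253969 − 4.3591301)/3 = 4.3141525
Then eliminate the h^4 term (factor 2^4 = 16):
  (16·4.3141525 − 4.3186321)/15 = 4.3138539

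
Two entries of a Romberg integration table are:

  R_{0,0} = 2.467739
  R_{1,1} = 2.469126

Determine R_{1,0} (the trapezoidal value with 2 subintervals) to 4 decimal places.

2.4688

From R_{1,1} = (4·R_{1,0} − R_{0,0})/3, solve for R_{1,0}:
4·R_{1,0} = 3·2.469126 + 2.467739 = 9.875117
R_{1,0} = 2.468779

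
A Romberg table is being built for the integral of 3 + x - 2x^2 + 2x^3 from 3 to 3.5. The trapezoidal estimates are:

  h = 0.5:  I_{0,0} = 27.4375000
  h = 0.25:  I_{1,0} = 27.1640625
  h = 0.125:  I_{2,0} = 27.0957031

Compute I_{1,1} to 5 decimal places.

Richardson extrapolation on the trapezoidal column (denominator 4−1=3):
I_{1,1} = 27.1640625 + (27.1640625 − 27.4375000)/3 = 27.0729167
(Column j=1 coincides with Simpson's rule on the same nodes.)

27.07292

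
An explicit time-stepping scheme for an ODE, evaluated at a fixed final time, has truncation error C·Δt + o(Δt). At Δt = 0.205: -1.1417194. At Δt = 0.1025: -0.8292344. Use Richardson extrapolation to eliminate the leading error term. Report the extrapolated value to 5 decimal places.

The leading error scales as Δt; refining by a factor of 2 reduces it by 2^1 = 2.
Extrapolated value = (2·A(Δt/2) − A(Δt)) / (2 − 1)
= (2·(-0.8292344) − (-1.1417194)) / 1
= -0.5167494 / 1 = -0.5167494

-0.51675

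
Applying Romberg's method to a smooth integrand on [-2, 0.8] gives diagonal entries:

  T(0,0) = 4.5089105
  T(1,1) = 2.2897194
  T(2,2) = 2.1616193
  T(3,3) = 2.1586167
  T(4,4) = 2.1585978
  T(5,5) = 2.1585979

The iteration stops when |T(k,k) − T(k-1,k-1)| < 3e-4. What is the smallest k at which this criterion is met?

|T(1,1) − T(0,0)| = 2.2191911 ≥ 3e-4
|T(2,2) − T(1,1)| = 0.1281001 ≥ 3e-4
|T(3,3) − T(2,2)| = 0.0030026 ≥ 3e-4
|T(4,4) − T(3,3)| = 0.0000189 < 3e-4

k = 4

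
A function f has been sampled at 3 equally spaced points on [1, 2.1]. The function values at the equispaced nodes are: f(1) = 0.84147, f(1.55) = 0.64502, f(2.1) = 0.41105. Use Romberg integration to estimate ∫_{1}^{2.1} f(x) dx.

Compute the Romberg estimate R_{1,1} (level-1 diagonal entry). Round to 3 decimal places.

R_{0,0} (trapezoid, 1 panel, h=1.1000): 0.68889
R_{1,0} (trapezoid, 2 panels, h=0.5500): 0.69920
R_{1,1} = 0.69920 + (0.69920 − 0.68889)/3 = 0.70264

0.703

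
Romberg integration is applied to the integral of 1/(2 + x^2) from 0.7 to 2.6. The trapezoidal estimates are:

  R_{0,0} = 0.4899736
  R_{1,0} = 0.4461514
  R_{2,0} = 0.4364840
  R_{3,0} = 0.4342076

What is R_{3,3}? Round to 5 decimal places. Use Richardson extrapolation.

0.43346

Richardson extrapolation on the trapezoidal column (denominator 4−1=3):
R_{1,1} = 0.4461514 + (0.4461514 − 0.4899736)/3 = 0.4315440
R_{2,1} = 0.4364840 + (0.4364840 − 0.4461514)/3 = 0.4332615
R_{3,1} = (4·0.4342076 − 0.4364840) / 3 = 0.4334488
R_{2,2} = 0.4332615 + (0.4332615 − 0.4315440)/15 = 0.4333760
R_{3,2} = 0.4334488 + (0.4334488 − 0.4332615)/15 = 0.4334613
R_{3,3} = 0.4334613 + (0.4334613 − 0.4333760)/63 = 0.4334627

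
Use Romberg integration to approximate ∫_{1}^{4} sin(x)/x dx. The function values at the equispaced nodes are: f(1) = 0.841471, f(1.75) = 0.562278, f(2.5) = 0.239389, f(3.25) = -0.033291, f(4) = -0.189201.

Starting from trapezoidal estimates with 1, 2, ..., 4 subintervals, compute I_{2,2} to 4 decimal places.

0.8122

I_{0,0} (trapezoid, 1 panel, h=3.0000): 0.978405
I_{1,0} (trapezoid, 2 panels, h=1.5000): 0.848286
I_{2,0} (trapezoid, 4 panels, h=0.7500): 0.820883
I_{1,1} = 0.848286 + (0.848286 − 0.978405)/3 = 0.804913
I_{2,1} = 0.820883 + (0.820883 − 0.848286)/3 = 0.811749
I_{2,2} = 0.811749 + (0.811749 − 0.804913)/15 = 0.812205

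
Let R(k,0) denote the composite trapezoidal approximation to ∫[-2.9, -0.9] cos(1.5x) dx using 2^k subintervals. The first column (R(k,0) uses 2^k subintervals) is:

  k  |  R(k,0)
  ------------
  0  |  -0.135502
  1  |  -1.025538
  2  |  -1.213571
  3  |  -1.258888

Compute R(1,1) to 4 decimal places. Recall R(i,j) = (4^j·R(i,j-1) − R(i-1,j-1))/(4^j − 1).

-1.3222

R(1,1) = -1.025538 + (-1.025538 − (-0.135502))/3 = -1.322217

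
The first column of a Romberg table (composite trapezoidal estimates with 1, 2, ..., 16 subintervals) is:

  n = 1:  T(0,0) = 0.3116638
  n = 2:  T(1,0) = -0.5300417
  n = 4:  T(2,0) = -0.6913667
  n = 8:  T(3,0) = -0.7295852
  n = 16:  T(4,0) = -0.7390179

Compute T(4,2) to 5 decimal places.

T(3,1) = (4·(-0.7295852) − (-0.6913667)) / 3 = -0.7423247
T(4,1) = -0.7390179 + (-0.7390179 − (-0.7295852))/3 = -0.7421621
T(4,2) = (16·(-0.7421621) − (-0.7423247)) / 15 = -0.7421513
(Column j=1 coincides with Simpson's rule on the same nodes.)

-0.74215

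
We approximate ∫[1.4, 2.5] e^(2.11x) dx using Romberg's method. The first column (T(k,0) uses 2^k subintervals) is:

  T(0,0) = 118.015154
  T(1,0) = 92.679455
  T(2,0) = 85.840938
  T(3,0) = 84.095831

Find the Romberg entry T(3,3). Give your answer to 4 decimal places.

83.5109

T(1,1) = 92.679455 + (92.679455 − 118.015154)/3 = 84.234222
T(2,1) = (4·85.840938 − 92.679455) / 3 = 83.561432
T(3,1) = (4·84.095831 − 85.840938) / 3 = 83.514129
T(2,2) = (16·83.561432 − 84.234222) / 15 = 83.516579
T(3,2) = 83.514129 + (83.514129 − 83.561432)/15 = 83.510975
T(3,3) = 83.510975 + (83.510975 − 83.516579)/63 = 83.510886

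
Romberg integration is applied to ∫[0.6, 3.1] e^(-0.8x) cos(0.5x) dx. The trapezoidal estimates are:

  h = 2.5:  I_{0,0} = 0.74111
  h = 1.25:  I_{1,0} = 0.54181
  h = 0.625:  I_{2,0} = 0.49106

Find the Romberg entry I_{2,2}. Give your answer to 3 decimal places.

0.474

I_{1,1} = (4·0.54181 − 0.74111) / 3 = 0.47538
I_{2,1} = (4·0.49106 − 0.54181) / 3 = 0.47414
I_{2,2} = (16·0.47414 − 0.47538) / 15 = 0.47406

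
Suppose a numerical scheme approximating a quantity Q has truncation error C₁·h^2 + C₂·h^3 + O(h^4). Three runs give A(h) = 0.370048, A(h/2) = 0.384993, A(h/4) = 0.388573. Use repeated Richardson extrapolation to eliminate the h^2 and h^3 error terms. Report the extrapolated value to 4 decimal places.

First eliminate the h^2 term (factor 2^2 = 4):
  B₁ = (4·0.384993 − 0.370048)/3 = 0.389975
  B₂ = (4·0.388573 − 0.384993)/3 = 0.389766
Then eliminate the h^3 term (factor 2^3 = 8):
  (8·0.389766 − 0.389975)/7 = 0.389736

0.3897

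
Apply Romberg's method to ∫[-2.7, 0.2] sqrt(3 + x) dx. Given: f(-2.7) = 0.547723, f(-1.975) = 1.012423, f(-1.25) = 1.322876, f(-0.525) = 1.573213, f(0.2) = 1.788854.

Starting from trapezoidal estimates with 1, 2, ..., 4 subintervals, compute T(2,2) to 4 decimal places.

T(0,0) (trapezoid, 1 panel, h=2.9000): 3.388037
T(1,0) (trapezoid, 2 panels, h=1.4500): 3.612189
T(2,0) (trapezoid, 4 panels, h=0.7250): 3.680680
T(1,1) = 3.612189 + (3.612189 − 3.388037)/3 = 3.686906
T(2,1) = 3.680680 + (3.680680 − 3.612189)/3 = 3.703510
T(2,2) = 3.703510 + (3.703510 − 3.686906)/15 = 3.704617

3.7046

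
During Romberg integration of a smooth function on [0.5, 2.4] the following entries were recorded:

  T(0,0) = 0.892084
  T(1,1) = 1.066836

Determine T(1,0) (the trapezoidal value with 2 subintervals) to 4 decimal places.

1.0231

From T(1,1) = (4·T(1,0) − T(0,0))/3, solve for T(1,0):
4·T(1,0) = 3·1.066836 + 0.892084 = 4.092592
T(1,0) = 1.023148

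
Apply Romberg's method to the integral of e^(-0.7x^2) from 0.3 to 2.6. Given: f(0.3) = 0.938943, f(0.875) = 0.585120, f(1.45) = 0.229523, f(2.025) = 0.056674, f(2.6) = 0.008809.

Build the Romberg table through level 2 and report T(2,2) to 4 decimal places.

0.7648

T(0,0) (trapezoid, 1 panel, h=2.3000): 1.089915
T(1,0) (trapezoid, 2 panels, h=1.1500): 0.808909
T(2,0) (trapezoid, 4 panels, h=0.5750): 0.773486
T(1,1) = 0.808909 + (0.808909 − 1.089915)/3 = 0.715240
T(2,1) = 0.773486 + (0.773486 − 0.808909)/3 = 0.761678
T(2,2) = 0.761678 + (0.761678 − 0.715240)/15 = 0.764774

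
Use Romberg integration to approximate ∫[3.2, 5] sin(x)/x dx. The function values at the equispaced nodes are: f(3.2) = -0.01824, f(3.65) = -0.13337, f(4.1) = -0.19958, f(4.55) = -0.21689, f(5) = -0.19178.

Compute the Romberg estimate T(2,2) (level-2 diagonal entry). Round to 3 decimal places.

-0.301

T(0,0) (trapezoid, 1 panel, h=1.8000): -0.18902
T(1,0) (trapezoid, 2 panels, h=0.9000): -0.27413
T(2,0) (trapezoid, 4 panels, h=0.4500): -0.29468
T(1,1) = -0.27413 + (-0.27413 − (-0.18902))/3 = -0.30250
T(2,1) = -0.29468 + (-0.29468 − (-0.27413))/3 = -0.30153
T(2,2) = -0.30153 + (-0.30153 − (-0.30250))/15 = -0.30147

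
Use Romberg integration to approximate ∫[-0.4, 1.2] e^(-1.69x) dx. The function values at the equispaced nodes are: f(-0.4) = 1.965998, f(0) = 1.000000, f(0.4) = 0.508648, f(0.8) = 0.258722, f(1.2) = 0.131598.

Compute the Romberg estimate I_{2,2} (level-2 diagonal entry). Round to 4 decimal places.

I_{0,0} (trapezoid, 1 panel, h=1.6000): 1.678077
I_{1,0} (trapezoid, 2 panels, h=0.8000): 1.245957
I_{2,0} (trapezoid, 4 panels, h=0.4000): 1.126467
I_{1,1} = 1.245957 + (1.245957 − 1.678077)/3 = 1.101917
I_{2,1} = 1.126467 + (1.126467 − 1.245957)/3 = 1.086637
I_{2,2} = 1.086637 + (1.086637 − 1.101917)/15 = 1.085618

1.0856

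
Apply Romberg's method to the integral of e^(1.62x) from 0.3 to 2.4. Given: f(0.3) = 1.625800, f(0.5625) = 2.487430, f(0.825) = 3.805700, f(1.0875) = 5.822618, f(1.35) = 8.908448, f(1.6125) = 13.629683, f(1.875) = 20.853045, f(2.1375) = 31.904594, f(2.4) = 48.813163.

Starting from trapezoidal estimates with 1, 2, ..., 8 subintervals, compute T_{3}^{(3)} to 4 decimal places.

29.1281

T_{0}^{(0)} (trapezoid, 1 panel, h=2.1000): 52.960911
T_{1}^{(0)} (trapezoid, 2 panels, h=1.0500): 35.834326
T_{2}^{(0)} (trapezoid, 4 panels, h=0.5250): 30.863004
T_{3}^{(0)} (trapezoid, 8 panels, h=0.2625): 29.565637
T_{1}^{(1)} = 35.834326 + (35.834326 − 52.960911)/3 = 30.125464
T_{2}^{(1)} = 30.863004 + (30.863004 − 35.834326)/3 = 29.205897
T_{3}^{(1)} = 29.565637 + (29.565637 − 30.863004)/3 = 29.133181
T_{2}^{(2)} = 29.205897 + (29.205897 − 30.125464)/15 = 29.144593
T_{3}^{(2)} = 29.133181 + (29.133181 − 29.205897)/15 = 29.128333
T_{3}^{(3)} = 29.128333 + (29.128333 − 29.144593)/63 = 29.128075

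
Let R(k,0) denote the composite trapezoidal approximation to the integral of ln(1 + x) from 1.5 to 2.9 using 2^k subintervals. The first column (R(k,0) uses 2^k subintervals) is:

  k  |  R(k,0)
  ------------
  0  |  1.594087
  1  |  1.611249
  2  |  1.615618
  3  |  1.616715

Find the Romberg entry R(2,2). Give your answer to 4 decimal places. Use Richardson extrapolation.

1.6171

R(1,1) = 1.611249 + (1.611249 − 1.594087)/3 = 1.616970
R(2,1) = (4·1.615618 − 1.611249) / 3 = 1.617074
R(2,2) = (16·1.617074 − 1.616970) / 15 = 1.617081
(Column j=1 coincides with Simpson's rule on the same nodes.)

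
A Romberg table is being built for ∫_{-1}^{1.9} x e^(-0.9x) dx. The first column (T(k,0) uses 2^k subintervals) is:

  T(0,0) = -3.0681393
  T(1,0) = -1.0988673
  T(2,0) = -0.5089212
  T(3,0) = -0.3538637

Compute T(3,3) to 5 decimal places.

T(1,1) = (4·(-1.0988673) − (-3.0681393)) / 3 = -0.4424433
T(2,1) = (4·(-0.5089212) − (-1.0988673)) / 3 = -0.3122725
T(3,1) = (4·(-0.3538637) − (-0.5089212)) / 3 = -0.3021779
T(2,2) = (16·(-0.3122725) − (-0.4424433)) / 15 = -0.3035944
T(3,2) = (16·(-0.3021779) − (-0.3122725)) / 15 = -0.3015049
T(3,3) = -0.3015049 + (-0.3015049 − (-0.3035944))/63 = -0.3014717

-0.30147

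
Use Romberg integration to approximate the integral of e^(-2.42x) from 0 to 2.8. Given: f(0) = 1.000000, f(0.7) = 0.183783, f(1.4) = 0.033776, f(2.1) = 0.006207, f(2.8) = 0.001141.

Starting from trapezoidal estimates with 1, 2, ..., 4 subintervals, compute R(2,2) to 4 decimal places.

0.4198

R(0,0) (trapezoid, 1 panel, h=2.8000): 1.401597
R(1,0) (trapezoid, 2 panels, h=1.4000): 0.748085
R(2,0) (trapezoid, 4 panels, h=0.7000): 0.507036
R(1,1) = 0.748085 + (0.748085 − 1.401597)/3 = 0.530248
R(2,1) = 0.507036 + (0.507036 − 0.748085)/3 = 0.426686
R(2,2) = 0.426686 + (0.426686 − 0.530248)/15 = 0.419782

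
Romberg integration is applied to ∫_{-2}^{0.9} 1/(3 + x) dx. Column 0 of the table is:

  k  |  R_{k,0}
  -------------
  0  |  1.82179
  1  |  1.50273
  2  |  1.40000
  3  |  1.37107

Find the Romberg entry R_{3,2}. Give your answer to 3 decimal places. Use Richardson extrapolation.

1.361

Richardson extrapolation on the trapezoidal column (denominator 4−1=3):
R_{2,1} = 1.40000 + (1.40000 − 1.50273)/3 = 1.36576
R_{3,1} = 1.37107 + (1.37107 − 1.40000)/3 = 1.36143
R_{3,2} = (16·1.36143 − 1.36576) / 15 = 1.36114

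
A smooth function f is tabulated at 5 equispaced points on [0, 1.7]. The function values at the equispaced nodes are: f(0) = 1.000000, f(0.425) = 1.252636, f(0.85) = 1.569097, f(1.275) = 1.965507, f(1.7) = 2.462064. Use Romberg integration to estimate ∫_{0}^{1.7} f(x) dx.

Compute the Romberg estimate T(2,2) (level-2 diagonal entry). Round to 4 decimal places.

2.7586

T(0,0) (trapezoid, 1 panel, h=1.7000): 2.942754
T(1,0) (trapezoid, 2 panels, h=0.8500): 2.805110
T(2,0) (trapezoid, 4 panels, h=0.4250): 2.770266
T(1,1) = 2.805110 + (2.805110 − 2.942754)/3 = 2.759229
T(2,1) = 2.770266 + (2.770266 − 2.805110)/3 = 2.758651
T(2,2) = 2.758651 + (2.758651 − 2.759229)/15 = 2.758612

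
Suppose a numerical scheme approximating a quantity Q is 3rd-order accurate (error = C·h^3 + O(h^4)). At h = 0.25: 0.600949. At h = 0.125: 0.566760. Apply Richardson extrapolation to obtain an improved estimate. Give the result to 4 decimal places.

The leading error scales as h^3; refining by a factor of 2 reduces it by 2^3 = 8.
Extrapolated value = (8·A(h/2) − A(h)) / (8 − 1)
= (8·0.566760 − 0.600949) / 7
= 3.933131 / 7 = 0.561876

0.5619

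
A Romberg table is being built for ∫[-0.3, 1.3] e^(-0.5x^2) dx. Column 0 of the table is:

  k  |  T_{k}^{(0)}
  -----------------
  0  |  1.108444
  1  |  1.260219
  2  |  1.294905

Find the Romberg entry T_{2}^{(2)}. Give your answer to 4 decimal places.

Richardson extrapolation on the trapezoidal column (denominator 4−1=3):
T_{1}^{(1)} = 1.260219 + (1.260219 − 1.108444)/3 = 1.310811
T_{2}^{(1)} = 1.294905 + (1.294905 − 1.260219)/3 = 1.306467
T_{2}^{(2)} = 1.306467 + (1.306467 − 1.310811)/15 = 1.306177
(Column j=1 coincides with Simpson's rule on the same nodes.)

1.3062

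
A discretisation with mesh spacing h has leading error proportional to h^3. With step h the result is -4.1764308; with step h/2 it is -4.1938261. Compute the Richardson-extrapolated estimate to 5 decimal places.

-4.19631

Extrapolated value = (8·A(h/2) − A(h)) / (8 − 1)
= (8·(-4.1938261) − (-4.1764308)) / 7
= -29.3741780 / 7 = -4.1963111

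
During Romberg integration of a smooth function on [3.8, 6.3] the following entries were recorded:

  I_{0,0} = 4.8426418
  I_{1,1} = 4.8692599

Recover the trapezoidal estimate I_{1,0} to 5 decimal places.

4.86261

From I_{1,1} = (4·I_{1,0} − I_{0,0})/3, solve for I_{1,0}:
4·I_{1,0} = 3·4.8692599 + 4.8426418 = 19.4504215
I_{1,0} = 4.8626054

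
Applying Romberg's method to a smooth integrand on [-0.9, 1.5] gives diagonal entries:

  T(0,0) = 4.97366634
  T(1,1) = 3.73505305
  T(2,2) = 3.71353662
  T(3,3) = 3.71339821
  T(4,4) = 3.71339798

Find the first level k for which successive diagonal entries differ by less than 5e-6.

|T(1,1) − T(0,0)| = 1.23861329 ≥ 5e-6
|T(2,2) − T(1,1)| = 0.02151643 ≥ 5e-6
|T(3,3) − T(2,2)| = 0.00013841 ≥ 5e-6
|T(4,4) − T(3,3)| = 0.00000023 < 5e-6

k = 4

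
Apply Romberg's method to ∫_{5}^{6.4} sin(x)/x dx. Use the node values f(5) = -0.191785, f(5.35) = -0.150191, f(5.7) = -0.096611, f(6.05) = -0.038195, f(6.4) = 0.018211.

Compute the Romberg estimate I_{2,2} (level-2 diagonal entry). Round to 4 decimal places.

-0.1307

I_{0,0} (trapezoid, 1 panel, h=1.4000): -0.121502
I_{1,0} (trapezoid, 2 panels, h=0.7000): -0.128379
I_{2,0} (trapezoid, 4 panels, h=0.3500): -0.130124
I_{1,1} = -0.128379 + (-0.128379 − (-0.121502))/3 = -0.130671
I_{2,1} = -0.130124 + (-0.130124 − (-0.128379))/3 = -0.130706
I_{2,2} = -0.130706 + (-0.130706 − (-0.130671))/15 = -0.130708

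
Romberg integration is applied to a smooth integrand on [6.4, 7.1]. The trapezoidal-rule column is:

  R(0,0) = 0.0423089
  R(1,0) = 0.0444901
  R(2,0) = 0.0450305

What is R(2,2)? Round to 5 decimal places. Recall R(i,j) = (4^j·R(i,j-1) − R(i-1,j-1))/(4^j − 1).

0.04521

R(1,1) = 0.0444901 + (0.0444901 − 0.0423089)/3 = 0.0452172
R(2,1) = 0.0450305 + (0.0450305 − 0.0444901)/3 = 0.0452106
R(2,2) = (16·0.0452106 − 0.0452172) / 15 = 0.0452102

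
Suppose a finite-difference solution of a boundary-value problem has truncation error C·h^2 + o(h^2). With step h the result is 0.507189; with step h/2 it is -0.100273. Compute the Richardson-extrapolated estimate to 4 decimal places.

The leading error scales as h^2; refining by a factor of 2 reduces it by 2^2 = 4.
Extrapolated value = (4·A(h/2) − A(h)) / (4 − 1)
= (4·(-0.100273) − 0.507189) / 3
= -0.908281 / 3 = -0.302760

-0.3028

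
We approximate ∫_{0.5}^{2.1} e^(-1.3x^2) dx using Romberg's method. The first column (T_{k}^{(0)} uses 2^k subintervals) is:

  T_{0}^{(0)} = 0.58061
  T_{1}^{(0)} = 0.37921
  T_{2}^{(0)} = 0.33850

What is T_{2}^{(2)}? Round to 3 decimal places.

Richardson extrapolation on the trapezoidal column (denominator 4−1=3):
T_{1}^{(1)} = (4·0.37921 − 0.58061) / 3 = 0.31208
T_{2}^{(1)} = 0.33850 + (0.33850 − 0.37921)/3 = 0.32493
T_{2}^{(2)} = (16·0.32493 − 0.31208) / 15 = 0.32579

0.326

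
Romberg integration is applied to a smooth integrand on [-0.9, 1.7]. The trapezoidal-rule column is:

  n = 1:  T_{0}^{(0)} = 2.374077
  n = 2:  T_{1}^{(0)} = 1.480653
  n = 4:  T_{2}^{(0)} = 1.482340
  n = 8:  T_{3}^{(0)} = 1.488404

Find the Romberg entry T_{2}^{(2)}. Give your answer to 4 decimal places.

T_{1}^{(1)} = (4·1.480653 − 2.374077) / 3 = 1.182845
T_{2}^{(1)} = (4·1.482340 − 1.480653) / 3 = 1.482902
T_{2}^{(2)} = 1.482902 + (1.482902 − 1.182845)/15 = 1.502906

1.5029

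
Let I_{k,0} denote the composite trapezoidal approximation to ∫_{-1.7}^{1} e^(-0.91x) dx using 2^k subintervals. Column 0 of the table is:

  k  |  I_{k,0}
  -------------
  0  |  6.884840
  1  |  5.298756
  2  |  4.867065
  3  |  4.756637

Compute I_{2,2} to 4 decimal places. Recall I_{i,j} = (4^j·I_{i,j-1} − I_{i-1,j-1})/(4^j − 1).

4.7200

Richardson extrapolation on the trapezoidal column (denominator 4−1=3):
I_{1,1} = (4·5.298756 − 6.884840) / 3 = 4.770061
I_{2,1} = 4.867065 + (4.867065 − 5.298756)/3 = 4.723168
I_{2,2} = (16·4.723168 − 4.770061) / 15 = 4.720042
(Column j=1 coincides with Simpson's rule on the same nodes.)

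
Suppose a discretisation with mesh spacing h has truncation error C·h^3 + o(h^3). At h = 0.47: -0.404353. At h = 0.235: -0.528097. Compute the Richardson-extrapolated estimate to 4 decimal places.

-0.5458

Extrapolated value = (8·A(h/2) − A(h)) / (8 − 1)
= (8·(-0.528097) − (-0.404353)) / 7
= -3.820423 / 7 = -0.545775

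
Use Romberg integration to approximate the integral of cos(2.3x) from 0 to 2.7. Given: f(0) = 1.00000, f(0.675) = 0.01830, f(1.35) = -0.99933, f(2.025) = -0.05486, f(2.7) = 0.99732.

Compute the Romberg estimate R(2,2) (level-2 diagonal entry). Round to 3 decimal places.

0.025

R(0,0) (trapezoid, 1 panel, h=2.7000): 2.69638
R(1,0) (trapezoid, 2 panels, h=1.3500): -0.00090
R(2,0) (trapezoid, 4 panels, h=0.6750): -0.02513
R(1,1) = -0.00090 + (-0.00090 − 2.69638)/3 = -0.89999
R(2,1) = -0.02513 + (-0.02513 − (-0.00090))/3 = -0.03321
R(2,2) = -0.03321 + (-0.03321 − (-0.89999))/15 = 0.02458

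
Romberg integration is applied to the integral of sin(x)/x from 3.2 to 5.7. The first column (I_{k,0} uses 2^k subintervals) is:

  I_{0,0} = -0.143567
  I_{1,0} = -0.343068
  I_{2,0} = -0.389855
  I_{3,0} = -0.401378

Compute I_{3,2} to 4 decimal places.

-0.4052

I_{2,1} = (4·(-0.389855) − (-0.343068)) / 3 = -0.405451
I_{3,1} = -0.401378 + (-0.401378 − (-0.389855))/3 = -0.405219
I_{3,2} = (16·(-0.405219) − (-0.405451)) / 15 = -0.405204
(Column j=1 coincides with Simpson's rule on the same nodes.)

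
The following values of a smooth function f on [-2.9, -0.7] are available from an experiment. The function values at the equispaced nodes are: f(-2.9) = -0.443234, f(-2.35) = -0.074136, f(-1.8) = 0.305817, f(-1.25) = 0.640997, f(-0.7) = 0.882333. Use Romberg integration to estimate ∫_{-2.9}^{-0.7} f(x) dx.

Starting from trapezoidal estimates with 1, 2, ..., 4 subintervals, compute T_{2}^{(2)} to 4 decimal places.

0.6083

T_{0}^{(0)} (trapezoid, 1 panel, h=2.2000): 0.483009
T_{1}^{(0)} (trapezoid, 2 panels, h=1.1000): 0.577903
T_{2}^{(0)} (trapezoid, 4 panels, h=0.5500): 0.600725
T_{1}^{(1)} = 0.577903 + (0.577903 − 0.483009)/3 = 0.609534
T_{2}^{(1)} = 0.600725 + (0.600725 − 0.577903)/3 = 0.608332
T_{2}^{(2)} = 0.608332 + (0.608332 − 0.609534)/15 = 0.608252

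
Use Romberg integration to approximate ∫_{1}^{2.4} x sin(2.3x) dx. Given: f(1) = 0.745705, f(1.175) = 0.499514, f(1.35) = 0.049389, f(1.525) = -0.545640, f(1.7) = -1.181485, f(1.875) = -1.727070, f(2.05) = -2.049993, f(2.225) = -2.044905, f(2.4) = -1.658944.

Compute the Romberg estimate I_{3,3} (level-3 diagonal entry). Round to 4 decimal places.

I_{0,0} (trapezoid, 1 panel, h=1.4000): -0.639267
I_{1,0} (trapezoid, 2 panels, h=0.7000): -1.146673
I_{2,0} (trapezoid, 4 panels, h=0.3500): -1.273548
I_{3,0} (trapezoid, 8 panels, h=0.1750): -1.304942
I_{1,1} = -1.146673 + (-1.146673 − (-0.639267))/3 = -1.315808
I_{2,1} = -1.273548 + (-1.273548 − (-1.146673))/3 = -1.315840
I_{3,1} = -1.304942 + (-1.304942 − (-1.273548))/3 = -1.315407
I_{2,2} = -1.315840 + (-1.315840 − (-1.315808))/15 = -1.315842
I_{3,2} = -1.315407 + (-1.315407 − (-1.315840))/15 = -1.315378
I_{3,3} = -1.315378 + (-1.315378 − (-1.315842))/63 = -1.315371

-1.3154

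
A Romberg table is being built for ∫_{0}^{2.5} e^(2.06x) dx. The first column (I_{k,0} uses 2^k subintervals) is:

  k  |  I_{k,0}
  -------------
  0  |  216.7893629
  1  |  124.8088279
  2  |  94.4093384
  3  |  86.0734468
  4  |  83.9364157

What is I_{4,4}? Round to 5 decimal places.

83.21918

Richardson extrapolation on the trapezoidal column (denominator 4−1=3):
I_{1,1} = 124.8088279 + (124.8088279 − 216.7893629)/3 = 94.1486496
I_{2,1} = 94.4093384 + (94.4093384 − 124.8088279)/3 = 84.2761752
I_{3,1} = 86.0734468 + (86.0734468 − 94.4093384)/3 = 83.2948163
I_{4,1} = 83.9364157 + (83.9364157 − 86.0734468)/3 = 83.2240720
I_{2,2} = 84.2761752 + (84.2761752 − 94.1486496)/15 = 83.6180102
I_{3,2} = 83.2948163 + (83.2948163 − 84.2761752)/15 = 83.2293924
I_{4,2} = (16·83.2240720 − 83.2948163) / 15 = 83.2193557
I_{3,3} = (64·83.2293924 − 83.6180102) / 63 = 83.2232239
I_{4,3} = (64·83.2193557 − 83.2293924) / 63 = 83.2191964
I_{4,4} = 83.2191964 + (83.2191964 − 83.2232239)/255 = 83.2191806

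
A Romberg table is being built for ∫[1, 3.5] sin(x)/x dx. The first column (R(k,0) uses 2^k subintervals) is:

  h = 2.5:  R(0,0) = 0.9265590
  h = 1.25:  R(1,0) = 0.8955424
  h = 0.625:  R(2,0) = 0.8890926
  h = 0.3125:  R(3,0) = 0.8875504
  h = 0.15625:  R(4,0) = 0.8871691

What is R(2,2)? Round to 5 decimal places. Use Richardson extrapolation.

Richardson extrapolation on the trapezoidal column (denominator 4−1=3):
R(1,1) = 0.8955424 + (0.8955424 − 0.9265590)/3 = 0.8852035
R(2,1) = 0.8890926 + (0.8890926 − 0.8955424)/3 = 0.8869427
R(2,2) = 0.8869427 + (0.8869427 − 0.8852035)/15 = 0.8870586
(Column j=1 coincides with Simpson's rule on the same nodes.)

0.88706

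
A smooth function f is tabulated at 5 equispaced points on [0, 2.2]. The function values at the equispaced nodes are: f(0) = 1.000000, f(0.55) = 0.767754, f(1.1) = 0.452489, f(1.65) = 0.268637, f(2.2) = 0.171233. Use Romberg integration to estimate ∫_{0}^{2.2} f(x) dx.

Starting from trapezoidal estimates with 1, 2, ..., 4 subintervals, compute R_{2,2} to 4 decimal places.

R_{0,0} (trapezoid, 1 panel, h=2.2000): 1.288356
R_{1,0} (trapezoid, 2 panels, h=1.1000): 1.141916
R_{2,0} (trapezoid, 4 panels, h=0.5500): 1.140973
R_{1,1} = 1.141916 + (1.141916 − 1.288356)/3 = 1.093103
R_{2,1} = 1.140973 + (1.140973 − 1.141916)/3 = 1.140659
R_{2,2} = 1.140659 + (1.140659 − 1.093103)/15 = 1.143829

1.1438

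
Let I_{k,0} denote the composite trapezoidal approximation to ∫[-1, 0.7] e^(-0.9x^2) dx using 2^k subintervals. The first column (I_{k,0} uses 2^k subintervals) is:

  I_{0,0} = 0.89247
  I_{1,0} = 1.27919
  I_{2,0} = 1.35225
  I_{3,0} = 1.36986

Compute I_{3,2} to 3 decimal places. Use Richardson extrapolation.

1.376

Richardson extrapolation on the trapezoidal column (denominator 4−1=3):
I_{2,1} = (4·1.35225 − 1.27919) / 3 = 1.37660
I_{3,1} = 1.36986 + (1.36986 − 1.35225)/3 = 1.37573
I_{3,2} = (16·1.37573 − 1.37660) / 15 = 1.37567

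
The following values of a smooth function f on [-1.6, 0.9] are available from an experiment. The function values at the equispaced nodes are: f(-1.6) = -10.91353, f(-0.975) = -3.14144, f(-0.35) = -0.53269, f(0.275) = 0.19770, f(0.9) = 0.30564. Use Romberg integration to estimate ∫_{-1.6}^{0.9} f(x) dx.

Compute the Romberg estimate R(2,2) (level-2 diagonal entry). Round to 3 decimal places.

R(0,0) (trapezoid, 1 panel, h=2.5000): -13.25986
R(1,0) (trapezoid, 2 panels, h=1.2500): -7.29579
R(2,0) (trapezoid, 4 panels, h=0.6250): -5.48773
R(1,1) = -7.29579 + (-7.29579 − (-13.25986))/3 = -5.30777
R(2,1) = -5.48773 + (-5.48773 − (-7.29579))/3 = -4.88504
R(2,2) = -4.88504 + (-4.88504 − (-5.30777))/15 = -4.85686

-4.857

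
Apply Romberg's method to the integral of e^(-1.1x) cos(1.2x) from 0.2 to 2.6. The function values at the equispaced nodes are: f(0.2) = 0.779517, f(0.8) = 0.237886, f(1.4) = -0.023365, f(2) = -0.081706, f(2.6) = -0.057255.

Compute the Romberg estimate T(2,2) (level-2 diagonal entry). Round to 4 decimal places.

T(0,0) (trapezoid, 1 panel, h=2.4000): 0.866714
T(1,0) (trapezoid, 2 panels, h=1.2000): 0.405319
T(2,0) (trapezoid, 4 panels, h=0.6000): 0.296368
T(1,1) = 0.405319 + (0.405319 − 0.866714)/3 = 0.251521
T(2,1) = 0.296368 + (0.296368 − 0.405319)/3 = 0.260051
T(2,2) = 0.260051 + (0.260051 − 0.251521)/15 = 0.260620

0.2606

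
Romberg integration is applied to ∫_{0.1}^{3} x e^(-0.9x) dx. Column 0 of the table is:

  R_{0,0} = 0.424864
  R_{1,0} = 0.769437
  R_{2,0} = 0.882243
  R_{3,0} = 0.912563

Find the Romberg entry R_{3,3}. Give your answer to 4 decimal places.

Richardson extrapolation on the trapezoidal column (denominator 4−1=3):
R_{1,1} = 0.769437 + (0.769437 − 0.424864)/3 = 0.884295
R_{2,1} = 0.882243 + (0.882243 − 0.769437)/3 = 0.919845
R_{3,1} = 0.912563 + (0.912563 − 0.882243)/3 = 0.922670
R_{2,2} = 0.919845 + (0.919845 − 0.884295)/15 = 0.922215
R_{3,2} = (16·0.922670 − 0.919845) / 15 = 0.922858
R_{3,3} = (64·0.922858 − 0.922215) / 63 = 0.922868

0.9229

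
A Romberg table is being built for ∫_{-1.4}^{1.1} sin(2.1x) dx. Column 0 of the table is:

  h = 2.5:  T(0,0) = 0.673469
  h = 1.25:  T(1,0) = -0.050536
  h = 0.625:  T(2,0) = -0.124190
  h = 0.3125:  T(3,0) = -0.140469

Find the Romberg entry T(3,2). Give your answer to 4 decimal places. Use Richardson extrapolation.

-0.1457

Richardson extrapolation on the trapezoidal column (denominator 4−1=3):
T(2,1) = -0.124190 + (-0.124190 − (-0.050536))/3 = -0.148741
T(3,1) = -0.140469 + (-0.140469 − (-0.124190))/3 = -0.145895
T(3,2) = -0.145895 + (-0.145895 − (-0.148741))/15 = -0.145705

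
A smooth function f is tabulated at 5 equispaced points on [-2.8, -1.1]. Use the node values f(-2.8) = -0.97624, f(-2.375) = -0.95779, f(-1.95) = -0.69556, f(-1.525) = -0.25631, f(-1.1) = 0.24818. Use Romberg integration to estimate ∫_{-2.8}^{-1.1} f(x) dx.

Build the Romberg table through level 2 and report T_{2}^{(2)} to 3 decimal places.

T_{0}^{(0)} (trapezoid, 1 panel, h=1.7000): -0.61885
T_{1}^{(0)} (trapezoid, 2 panels, h=0.8500): -0.90065
T_{2}^{(0)} (trapezoid, 4 panels, h=0.4250): -0.96632
T_{1}^{(1)} = -0.90065 + (-0.90065 − (-0.61885))/3 = -0.99458
T_{2}^{(1)} = -0.96632 + (-0.96632 − (-0.90065))/3 = -0.98821
T_{2}^{(2)} = -0.98821 + (-0.98821 − (-0.99458))/15 = -0.98779

-0.988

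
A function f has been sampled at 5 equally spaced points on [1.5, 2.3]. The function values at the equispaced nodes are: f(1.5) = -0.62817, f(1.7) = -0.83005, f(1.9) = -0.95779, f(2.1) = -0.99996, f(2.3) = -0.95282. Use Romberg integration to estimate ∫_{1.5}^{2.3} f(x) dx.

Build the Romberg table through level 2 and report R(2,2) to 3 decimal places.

R(0,0) (trapezoid, 1 panel, h=0.8000): -0.63240
R(1,0) (trapezoid, 2 panels, h=0.4000): -0.69931
R(2,0) (trapezoid, 4 panels, h=0.2000): -0.71566
R(1,1) = -0.69931 + (-0.69931 − (-0.63240))/3 = -0.72161
R(2,1) = -0.71566 + (-0.71566 − (-0.69931))/3 = -0.72111
R(2,2) = -0.72111 + (-0.72111 − (-0.72161))/15 = -0.72108

-0.721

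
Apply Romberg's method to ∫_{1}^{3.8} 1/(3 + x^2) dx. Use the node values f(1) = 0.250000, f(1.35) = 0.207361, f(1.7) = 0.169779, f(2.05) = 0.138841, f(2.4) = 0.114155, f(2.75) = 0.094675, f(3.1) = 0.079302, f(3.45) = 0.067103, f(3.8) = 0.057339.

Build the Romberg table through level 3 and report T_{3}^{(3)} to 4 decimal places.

T_{0}^{(0)} (trapezoid, 1 panel, h=2.8000): 0.430275
T_{1}^{(0)} (trapezoid, 2 panels, h=1.4000): 0.374954
T_{2}^{(0)} (trapezoid, 4 panels, h=0.7000): 0.361834
T_{3}^{(0)} (trapezoid, 8 panels, h=0.3500): 0.358710
T_{1}^{(1)} = 0.374954 + (0.374954 − 0.430275)/3 = 0.356514
T_{2}^{(1)} = 0.361834 + (0.361834 − 0.374954)/3 = 0.357461
T_{3}^{(1)} = 0.358710 + (0.358710 − 0.361834)/3 = 0.357669
T_{2}^{(2)} = 0.357461 + (0.357461 − 0.356514)/15 = 0.357524
T_{3}^{(2)} = 0.357669 + (0.357669 − 0.357461)/15 = 0.357683
T_{3}^{(3)} = 0.357683 + (0.357683 − 0.357524)/63 = 0.357686

0.3577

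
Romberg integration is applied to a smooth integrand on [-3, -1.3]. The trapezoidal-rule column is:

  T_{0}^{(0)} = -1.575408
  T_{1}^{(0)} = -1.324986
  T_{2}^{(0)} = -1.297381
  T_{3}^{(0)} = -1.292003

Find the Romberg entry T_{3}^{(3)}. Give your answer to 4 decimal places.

Richardson extrapolation on the trapezoidal column (denominator 4−1=3):
T_{1}^{(1)} = (4·(-1.324986) − (-1.575408)) / 3 = -1.241512
T_{2}^{(1)} = (4·(-1.297381) − (-1.324986)) / 3 = -1.288179
T_{3}^{(1)} = (4·(-1.292003) − (-1.297381)) / 3 = -1.290210
T_{2}^{(2)} = -1.288179 + (-1.288179 − (-1.241512))/15 = -1.291290
T_{3}^{(2)} = (16·(-1.290210) − (-1.288179)) / 15 = -1.290345
T_{3}^{(3)} = (64·(-1.290345) − (-1.291290)) / 63 = -1.290330
(Column j=1 coincides with Simpson's rule on the same nodes.)

-1.2903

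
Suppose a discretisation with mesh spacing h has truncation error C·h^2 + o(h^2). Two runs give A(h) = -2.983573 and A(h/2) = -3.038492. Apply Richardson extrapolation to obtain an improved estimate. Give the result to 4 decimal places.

The leading error scales as h^2; refining by a factor of 2 reduces it by 2^2 = 4.
Extrapolated value = (4·A(h/2) − A(h)) / (4 − 1)
= (4·(-3.038492) − (-2.983573)) / 3
= -9.170395 / 3 = -3.056798

-3.0568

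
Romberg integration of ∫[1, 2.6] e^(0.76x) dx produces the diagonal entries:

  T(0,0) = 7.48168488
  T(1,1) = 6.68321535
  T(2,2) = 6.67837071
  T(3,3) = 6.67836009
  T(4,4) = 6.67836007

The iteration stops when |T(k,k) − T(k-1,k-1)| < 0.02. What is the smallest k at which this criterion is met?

k = 2

|T(1,1) − T(0,0)| = 0.79846953 ≥ 0.02
|T(2,2) − T(1,1)| = 0.00484464 < 0.02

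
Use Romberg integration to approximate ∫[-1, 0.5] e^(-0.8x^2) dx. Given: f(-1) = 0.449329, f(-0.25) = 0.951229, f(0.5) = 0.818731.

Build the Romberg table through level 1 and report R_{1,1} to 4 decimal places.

R_{0,0} (trapezoid, 1 panel, h=1.5000): 0.951045
R_{1,0} (trapezoid, 2 panels, h=0.7500): 1.188944
R_{1,1} = 1.188944 + (1.188944 − 0.951045)/3 = 1.268244

1.2682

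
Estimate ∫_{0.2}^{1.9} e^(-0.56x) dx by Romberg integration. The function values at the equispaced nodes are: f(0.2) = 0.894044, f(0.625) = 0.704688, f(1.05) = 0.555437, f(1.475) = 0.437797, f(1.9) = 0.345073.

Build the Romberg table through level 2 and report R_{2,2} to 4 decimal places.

0.9803

R_{0,0} (trapezoid, 1 panel, h=1.7000): 1.053249
R_{1,0} (trapezoid, 2 panels, h=0.8500): 0.998746
R_{2,0} (trapezoid, 4 panels, h=0.4250): 0.984929
R_{1,1} = 0.998746 + (0.998746 − 1.053249)/3 = 0.980578
R_{2,1} = 0.984929 + (0.984929 − 0.998746)/3 = 0.980323
R_{2,2} = 0.980323 + (0.980323 − 0.980578)/15 = 0.980306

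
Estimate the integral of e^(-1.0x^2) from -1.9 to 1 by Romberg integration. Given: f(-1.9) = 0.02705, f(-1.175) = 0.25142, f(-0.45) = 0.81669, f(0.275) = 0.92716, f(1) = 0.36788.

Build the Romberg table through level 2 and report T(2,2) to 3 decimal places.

1.620

T(0,0) (trapezoid, 1 panel, h=2.9000): 0.57265
T(1,0) (trapezoid, 2 panels, h=1.4500): 1.47052
T(2,0) (trapezoid, 4 panels, h=0.7250): 1.58973
T(1,1) = 1.47052 + (1.47052 − 0.57265)/3 = 1.76981
T(2,1) = 1.58973 + (1.58973 − 1.47052)/3 = 1.62947
T(2,2) = 1.62947 + (1.62947 − 1.76981)/15 = 1.62011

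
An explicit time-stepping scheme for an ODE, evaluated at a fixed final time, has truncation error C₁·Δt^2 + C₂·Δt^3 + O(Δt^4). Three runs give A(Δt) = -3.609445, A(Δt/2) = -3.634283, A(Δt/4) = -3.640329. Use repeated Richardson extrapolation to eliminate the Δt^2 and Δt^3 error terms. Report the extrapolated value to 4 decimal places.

First eliminate the Δt^2 term (factor 2^2 = 4):
  B₁ = (4·(-3.634283) − (-3.609445))/3 = -3.642562
  B₂ = (4·(-3.640329) − (-3.634283))/3 = -3.642344
Then eliminate the Δt^3 term (factor 2^3 = 8):
  (8·(-3.642344) − (-3.642562))/7 = -3.642313

-3.6423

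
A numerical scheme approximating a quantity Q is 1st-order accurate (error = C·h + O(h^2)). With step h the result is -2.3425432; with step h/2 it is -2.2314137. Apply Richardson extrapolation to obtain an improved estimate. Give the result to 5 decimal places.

Extrapolated value = (2·A(h/2) − A(h)) / (2 − 1)
= (2·(-2.2314137) − (-2.3425432)) / 1
= -2.1202842 / 1 = -2.1202842

-2.12028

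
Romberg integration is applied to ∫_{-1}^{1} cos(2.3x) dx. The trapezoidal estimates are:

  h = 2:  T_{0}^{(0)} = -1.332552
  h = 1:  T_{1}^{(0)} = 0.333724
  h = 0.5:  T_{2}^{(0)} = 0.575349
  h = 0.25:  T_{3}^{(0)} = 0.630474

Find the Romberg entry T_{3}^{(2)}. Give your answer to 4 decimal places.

Richardson extrapolation on the trapezoidal column (denominator 4−1=3):
T_{2}^{(1)} = (4·0.575349 − 0.333724) / 3 = 0.655891
T_{3}^{(1)} = 0.630474 + (0.630474 − 0.575349)/3 = 0.648849
T_{3}^{(2)} = 0.648849 + (0.648849 − 0.655891)/15 = 0.648380

0.6484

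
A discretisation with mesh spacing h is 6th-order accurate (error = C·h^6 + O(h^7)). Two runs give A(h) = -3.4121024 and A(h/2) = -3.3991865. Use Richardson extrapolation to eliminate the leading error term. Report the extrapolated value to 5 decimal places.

Extrapolated value = (64·A(h/2) − A(h)) / (64 − 1)
= (64·(-3.3991865) − (-3.4121024)) / 63
= -214.1358336 / 63 = -3.3989815

-3.39898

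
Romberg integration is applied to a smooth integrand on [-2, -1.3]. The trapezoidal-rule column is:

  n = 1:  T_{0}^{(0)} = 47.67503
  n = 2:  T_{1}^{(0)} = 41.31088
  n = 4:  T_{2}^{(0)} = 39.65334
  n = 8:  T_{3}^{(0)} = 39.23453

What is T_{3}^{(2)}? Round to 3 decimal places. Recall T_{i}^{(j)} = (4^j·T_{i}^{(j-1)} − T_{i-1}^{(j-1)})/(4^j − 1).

T_{2}^{(1)} = 39.65334 + (39.65334 − 41.31088)/3 = 39.10083
T_{3}^{(1)} = 39.23453 + (39.23453 − 39.65334)/3 = 39.09493
T_{3}^{(2)} = 39.09493 + (39.09493 − 39.10083)/15 = 39.09454

39.095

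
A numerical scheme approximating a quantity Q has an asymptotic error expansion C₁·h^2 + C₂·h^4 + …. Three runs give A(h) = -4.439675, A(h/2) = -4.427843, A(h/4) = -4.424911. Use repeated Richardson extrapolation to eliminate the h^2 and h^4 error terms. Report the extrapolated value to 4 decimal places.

First eliminate the h^2 term (factor 2^2 = 4):
  B₁ = (4·(-4.427843) − (-4.439675))/3 = -4.423899
  B₂ = (4·(-4.424911) − (-4.427843))/3 = -4.423934
Then eliminate the h^4 term (factor 2^4 = 16):
  (16·(-4.423934) − (-4.423899))/15 = -4.423936

-4.4239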